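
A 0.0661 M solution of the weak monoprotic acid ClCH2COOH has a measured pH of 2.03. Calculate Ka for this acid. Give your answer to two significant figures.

[H+] = 10^(-2.03) = 9.33 × 10^-3 M
At equilibrium [HA] = 0.0661 − 9.33 × 10^-3 = 5.68 × 10^-2 M
Ka = [H+][A-]/[HA] = (9.33 × 10^-3)² / 5.68 × 10^-2 = 1.5 × 10^-3

Ka = 1.5 × 10^-3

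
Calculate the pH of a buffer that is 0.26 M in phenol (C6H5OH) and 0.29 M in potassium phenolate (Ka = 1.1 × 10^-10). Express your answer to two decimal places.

pKa = −log(1.1 × 10^-10) = 9.959
pH = pKa + log([A⁻]/[HA]) = 9.959 + log(0.29/0.26)
pH = 9.959 + (+0.047) = 10.01

pH = 10.01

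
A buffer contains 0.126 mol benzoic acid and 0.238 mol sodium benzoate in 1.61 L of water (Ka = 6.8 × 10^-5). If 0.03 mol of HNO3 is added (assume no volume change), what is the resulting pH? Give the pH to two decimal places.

Added H+ converts C6H5COO- to C6H5COOH: C6H5COOH → 0.156 mol, C6H5COO- → 0.208 mol.
pKa = −log(6.8 × 10^-5) = 4.167
pH = pKa + log(n_C6H5COO-/n_C6H5COOH) = 4.167 + log(0.208/0.156) = 4.167 + (+0.125)

pH = 4.29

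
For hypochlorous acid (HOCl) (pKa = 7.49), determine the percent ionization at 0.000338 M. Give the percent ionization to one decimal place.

1.0%

HOCl ⇌ OCl- + H+; let x = [H+] at equilibrium.
Ka = 10^(−7.49) = 3.24 × 10^-8
x ≈ √(Ka·C₀) = √(3.24 × 10^-8 × 0.000338) = 3.31 × 10^-6 M
% ionization = x/C₀ × 100% = 3.31 × 10^-6/0.000338 × 100% = 1.0%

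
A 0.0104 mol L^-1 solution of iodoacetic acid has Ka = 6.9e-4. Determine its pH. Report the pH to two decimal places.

ICH2COOH ⇌ ICH2COO- + H+
Ka = x²/(0.0104 − x) = 6.9 × 10^-4
x is not negligible relative to C₀; solve x² + 0.00069·x − 7.18e-06 = 0.
x = (−Ka + √(Ka² + 4·Ka·C₀))/2 = 2.36 × 10^-3 M
pH = −log(2.36 × 10^-3) = 2.63

pH = 2.63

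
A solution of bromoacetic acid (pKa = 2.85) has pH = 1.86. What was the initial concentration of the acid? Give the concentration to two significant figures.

[H+] = 10^(-1.86) = 1.38 × 10^-2 M = x
Ka = 10^(−2.85) = 1.41 × 10^-3
Ka = x²/(C₀ − x) ⇒ C₀ = x + x²/Ka
C₀ = 1.38 × 10^-2 + (1.38 × 10^-2)²/(1.41 × 10^-3) = 1.49 × 10^-1 M

C₀ = 1.5 × 10^-1 M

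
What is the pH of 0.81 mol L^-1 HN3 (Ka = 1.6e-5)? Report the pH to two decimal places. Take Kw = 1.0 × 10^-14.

HN3 ⇌ N3- + H+
From the ICE table, Ka = x²/(0.81 − x) = 1.6 × 10^-5.
Assume x ≪ 0.81: x ≈ √(1.6 × 10^-5 × 0.81) = 3.60 × 10^-3 M
pH = −log[H+] = −log(3.60 × 10^-3) = 2.44

pH = 2.44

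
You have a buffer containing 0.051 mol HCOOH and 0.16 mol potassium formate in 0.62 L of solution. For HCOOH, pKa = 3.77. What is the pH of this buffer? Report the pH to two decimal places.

pH = pKa + log([A⁻]/[HA]) = 3.77 + log(0.16/0.051)
pH = 3.77 + (+0.497) = 4.27

pH = 4.27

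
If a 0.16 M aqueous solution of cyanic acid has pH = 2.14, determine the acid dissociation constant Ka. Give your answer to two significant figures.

[H+] = 10^(-2.14) = 7.24 × 10^-3 M
At equilibrium [HA] = 0.16 − 7.24 × 10^-3 = 1.53 × 10^-1 M
Ka = [H+][A-]/[HA] = (7.24 × 10^-3)² / 1.53 × 10^-1 = 3.4 × 10^-4

Ka = 3.4 × 10^-4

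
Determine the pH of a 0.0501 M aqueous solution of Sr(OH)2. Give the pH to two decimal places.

pH = 13.00

Sr(OH)2 is a strong base (each formula unit releases 2 OH-); [OH-] = 0.1 M.
pOH = -log(0.1) = 1.00
pH = 14.00 - 1.00 = 13.00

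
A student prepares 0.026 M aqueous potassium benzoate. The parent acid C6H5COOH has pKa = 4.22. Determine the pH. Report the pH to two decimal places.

pH = 8.32

C6H5COO- is the conjugate base of the weak acid C6H5COOH.
Ka = 10^(−4.22) = 6.03 × 10^-5
Kb = Kw/Ka = 1.0×10^-14 / 6.03 × 10^-5 = 1.66 × 10^-10
From the ICE table, Kb = [OH-]²/(0.026 − [OH-]) = 1.66 × 10^-10.
Neglecting [OH-] in the denominator: [OH-] = √(1.66 × 10^-10 × 0.026) = 2.08 × 10^-6 M
([OH-]/C₀ = 0.008% < 5%, so the approximation holds.)
pOH = −log(2.08 × 10^-6) = 5.68; pH = 14.00 − 5.68 = 8.32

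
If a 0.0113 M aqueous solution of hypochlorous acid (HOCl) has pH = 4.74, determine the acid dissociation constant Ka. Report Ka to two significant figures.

[H+] = 10^(-4.74) = 1.82 × 10^-5 M
At equilibrium [HA] = 0.0113 − 1.82 × 10^-5 = 1.13 × 10^-2 M
Ka = [H+][A-]/[HA] = (1.82 × 10^-5)² / 1.13 × 10^-2 = 2.9 × 10^-8

Ka = 2.9 × 10^-8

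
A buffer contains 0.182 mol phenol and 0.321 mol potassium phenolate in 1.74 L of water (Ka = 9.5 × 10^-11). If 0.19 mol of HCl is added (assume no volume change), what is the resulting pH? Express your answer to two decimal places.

pH = 9.57

Added H+ converts C6H5O- to C6H5OH: C6H5OH → 0.372 mol, C6H5O- → 0.131 mol.
pKa = −log(9.5 × 10^-11) = 10.022
Henderson–Hasselbalch with mole ratio 0.131/0.372: pH = 10.022 + (-0.453)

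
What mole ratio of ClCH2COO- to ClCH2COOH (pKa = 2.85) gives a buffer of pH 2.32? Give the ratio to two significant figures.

ratio = 0.30

pH = pKa + log(r) ⇒ log(r) = 2.32 − 2.85 = -0.53
r = [ClCH2COO-]/[ClCH2COOH] = 10^(-0.53) = 0.295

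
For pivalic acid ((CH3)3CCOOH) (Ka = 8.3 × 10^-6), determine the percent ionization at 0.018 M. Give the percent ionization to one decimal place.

(CH3)3CCOOH ⇌ (CH3)3CCOO- + H+; let x = [H+] at equilibrium.
x ≈ √(Ka·C₀) = √(8.3 × 10^-6 × 0.018) = 3.87 × 10^-4 M
% ionization = x/C₀ × 100% = 3.87 × 10^-4/0.018 × 100% = 2.1%

2.1%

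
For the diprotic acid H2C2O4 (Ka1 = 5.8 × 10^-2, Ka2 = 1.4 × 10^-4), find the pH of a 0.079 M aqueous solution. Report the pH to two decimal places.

pH = 1.35

Ka1 ≫ Ka2, so treat the first dissociation as the only significant source of H+.
Ka1 = x²/(0.079 − x) = 5.8 × 10^-2
Solving the quadratic: x = (−Ka1 + √(Ka1² + 4·Ka1·C₀))/2 = 4.46 × 10^-2 M
pH = −log(4.46 × 10^-2) = 1.35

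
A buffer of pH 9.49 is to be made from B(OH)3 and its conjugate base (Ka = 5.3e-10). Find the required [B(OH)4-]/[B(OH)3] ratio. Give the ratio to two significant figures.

pKa = -log(5.3 × 10^-10) = 9.276
pH = pKa + log(r) ⇒ log(r) = 9.49 − 9.276 = +0.214
r = [B(OH)4-]/[B(OH)3] = 10^(+0.214) = 1.64

ratio = 1.6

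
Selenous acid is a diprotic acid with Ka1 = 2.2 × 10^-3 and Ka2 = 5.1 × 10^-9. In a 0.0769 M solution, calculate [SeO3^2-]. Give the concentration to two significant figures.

First ionization gives [H+] ≈ [HSeO3-] = 1.20 × 10^-2 M.
Second step: Ka2 = [H+][SeO3^2-]/[HSeO3-] ≈ [SeO3^2-] (since [H+] ≈ [HSeO3-]).
So [SeO3^2-] ≈ Ka2.

5.1 × 10^-9 M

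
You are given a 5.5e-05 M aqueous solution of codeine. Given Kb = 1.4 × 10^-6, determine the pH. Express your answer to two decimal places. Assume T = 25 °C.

pH = 8.91

C18H21NO3 + H2O ⇌ C18H22NO3+ + OH-
Let x = [OH-] at equilibrium. Kb = x²/(5.5e-05 − x).
x is not negligible relative to C₀; solve x² + 1.4e-06·x − 7.7e-11 = 0.
x = [−1.4e-06 + √(1.4e-06² + 3.08e-10)]/2 = 8.10 × 10^-6 M
pOH = −log(8.10 × 10^-6) = 5.09; pH = 14.00 − 5.09 = 8.91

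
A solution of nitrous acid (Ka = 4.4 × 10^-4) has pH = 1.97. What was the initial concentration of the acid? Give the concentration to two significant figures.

C₀ = 2.7 × 10^-1 M

[H+] = 10^(-1.97) = 1.07 × 10^-2 M = x
Ka = x²/(C₀ − x) ⇒ C₀ = x + x²/Ka
C₀ = 1.07 × 10^-2 + (1.07 × 10^-2)²/(4.4 × 10^-4) = 2.71 × 10^-1 M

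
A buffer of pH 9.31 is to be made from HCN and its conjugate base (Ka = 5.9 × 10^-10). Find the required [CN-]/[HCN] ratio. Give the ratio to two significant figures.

pKa = -log(5.9 × 10^-10) = 9.229
pH = pKa + log(r) ⇒ log(r) = 9.31 − 9.229 = +0.081
r = [CN-]/[HCN] = 10^(+0.081) = 1.21

ratio = 1.2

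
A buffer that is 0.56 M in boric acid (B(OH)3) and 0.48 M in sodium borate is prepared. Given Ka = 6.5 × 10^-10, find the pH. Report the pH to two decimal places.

pH = 9.12

pKa = −log(6.5 × 10^-10) = 9.187
Henderson–Hasselbalch: pH = pKa + log([B(OH)4-]/[B(OH)3]) = 9.187 + log(0.48/0.56)
pH = 9.187 + (-0.067) = 9.12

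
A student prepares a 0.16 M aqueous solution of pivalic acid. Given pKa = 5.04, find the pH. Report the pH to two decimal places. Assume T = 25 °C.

(CH3)3CCOOH ⇌ (CH3)3CCOO- + H+
Ka = 10^(−5.04) = 9.12 × 10^-6
Ka = x²/(0.16 − x) = 9.12 × 10^-6
Assume x ≪ 0.16: x ≈ √(9.12 × 10^-6 × 0.16) = 1.21 × 10^-3 M
(x/C₀ = 0.75% < 5%, so the approximation holds.)
pH = −log[H+] = −log(1.21 × 10^-3) = 2.92

pH = 2.92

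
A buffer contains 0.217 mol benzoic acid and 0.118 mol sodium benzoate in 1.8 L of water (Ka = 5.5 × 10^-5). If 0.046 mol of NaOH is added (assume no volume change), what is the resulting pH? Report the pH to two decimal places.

After neutralization: n(C6H5COOH) = 0.171 mol, n(C6H5COO-) = 0.164 mol.
pKa = −log(5.5 × 10^-5) = 4.260
pH = pKa + log([A⁻]/[HA]) = 4.260 + log(0.164/0.171) = 4.260 -0.018

pH = 4.24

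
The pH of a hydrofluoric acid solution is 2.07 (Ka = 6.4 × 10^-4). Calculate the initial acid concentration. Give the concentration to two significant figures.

[H+] = 10^(-2.07) = 8.51 × 10^-3 M = x
Ka = x²/(C₀ − x) ⇒ C₀ = x + x²/Ka
C₀ = 8.51 × 10^-3 + (8.51 × 10^-3)²/(6.4 × 10^-4) = 1.22 × 10^-1 M

C₀ = 1.2 × 10^-1 M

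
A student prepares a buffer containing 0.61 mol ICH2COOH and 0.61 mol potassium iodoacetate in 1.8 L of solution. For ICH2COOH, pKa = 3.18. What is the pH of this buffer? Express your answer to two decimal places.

pH = 3.18

Henderson–Hasselbalch: pH = pKa + log([ICH2COO-]/[ICH2COOH]) = 3.18 + log(0.61/0.61)
pH = 3.18 + (+0.000) = 3.18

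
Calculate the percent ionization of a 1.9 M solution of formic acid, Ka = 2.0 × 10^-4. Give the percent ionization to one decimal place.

HCOOH ⇌ HCOO- + H+; let x = [H+] at equilibrium.
x ≈ √(Ka·C₀) = √(2.0 × 10^-4 × 1.9) = 1.95 × 10^-2 M
% ionization = x/C₀ × 100% = 1.95 × 10^-2/1.9 × 100% = 1.0%

1.0%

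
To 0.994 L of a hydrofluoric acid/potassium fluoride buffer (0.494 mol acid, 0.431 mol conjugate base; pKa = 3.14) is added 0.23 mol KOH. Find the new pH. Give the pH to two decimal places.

pH = 3.54

OH- converts HF to F-: HF → 0.264 mol, F- → 0.661 mol.
pH = pKa + log(n_F-/n_HF) = 3.14 + log(0.661/0.264) = 3.14 + (+0.399)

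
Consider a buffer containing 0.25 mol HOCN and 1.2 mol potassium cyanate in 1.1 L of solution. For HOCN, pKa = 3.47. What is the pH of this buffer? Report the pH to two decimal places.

Using pH = pKa + log([base]/[acid]) with [base]/[acid] = 1.2/0.25:
pH = 3.47 + (+0.681) = 4.15

pH = 4.15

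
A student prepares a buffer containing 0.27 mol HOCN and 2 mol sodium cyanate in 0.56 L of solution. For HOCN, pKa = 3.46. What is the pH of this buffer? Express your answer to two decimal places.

pH = 4.33

Using pH = pKa + log([base]/[acid]) with [base]/[acid] = 2/0.27:
pH = 3.46 + (+0.870) = 4.33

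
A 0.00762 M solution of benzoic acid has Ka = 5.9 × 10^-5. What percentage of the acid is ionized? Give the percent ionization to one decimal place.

8.4%

C6H5COOH ⇌ C6H5COO- + H+; let x = [H+] at equilibrium.
Ka = x²/(C₀ − x); solving the quadratic gives x = 6.42 × 10^-4 M.
% ionization = x/C₀ × 100% = 6.42 × 10^-4/0.00762 × 100% = 8.4%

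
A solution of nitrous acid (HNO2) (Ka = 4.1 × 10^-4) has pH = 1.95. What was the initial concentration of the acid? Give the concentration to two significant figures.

C₀ = 3.2 × 10^-1 M

[H+] = 10^(-1.95) = 1.12 × 10^-2 M = x
Ka = x²/(C₀ − x) ⇒ C₀ = x + x²/Ka
C₀ = 1.12 × 10^-2 + (1.12 × 10^-2)²/(4.1 × 10^-4) = 3.17 × 10^-1 M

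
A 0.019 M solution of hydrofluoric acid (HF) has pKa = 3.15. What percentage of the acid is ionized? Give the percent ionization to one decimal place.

HF ⇌ F- + H+; let x = [H+] at equilibrium.
Ka = 10^(−3.15) = 7.08 × 10^-4
Ka = x²/(C₀ − x); solving the quadratic gives x = 3.33 × 10^-3 M.
Fraction ionized = 3.33 × 10^-3 / 0.019 = 0.1753 → 17.5%

17.5%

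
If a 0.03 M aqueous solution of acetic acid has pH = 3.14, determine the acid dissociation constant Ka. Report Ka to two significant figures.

Ka = 1.8 × 10^-5

[H+] = 10^(-3.14) = 7.24 × 10^-4 M
At equilibrium [HA] = 0.03 − 7.24 × 10^-4 = 2.93 × 10^-2 M
Ka = [H+][A-]/[HA] = (7.24 × 10^-4)² / 2.93 × 10^-2 = 1.8 × 10^-5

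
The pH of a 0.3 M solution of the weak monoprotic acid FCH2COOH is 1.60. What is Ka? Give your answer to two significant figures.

[H+] = 10^(-1.60) = 2.51 × 10^-2 M
At equilibrium [HA] = 0.3 − 2.51 × 10^-2 = 2.75 × 10^-1 M
Ka = [H+][A-]/[HA] = (2.51 × 10^-2)² / 2.75 × 10^-1 = 2.3 × 10^-3

Ka = 2.3 × 10^-3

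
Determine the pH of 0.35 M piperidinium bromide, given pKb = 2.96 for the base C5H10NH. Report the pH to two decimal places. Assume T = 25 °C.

C5H10NH2+ is the conjugate acid of the weak base C5H10NH.
Kb = 10^(−2.96) = 1.10 × 10^-3
Ka = Kw/Kb = 1.0×10^-14 / 1.10 × 10^-3 = 9.09 × 10^-12
From the ICE table, Ka = x²/(0.35 − x) = 9.09 × 10^-12.
Neglecting x in the denominator: x = √(9.09 × 10^-12 × 0.35) = 1.78 × 10^-6 M
(x/C₀ = 0.00051% < 5%, so the approximation holds.)
pH = −log(1.78 × 10^-6) = 5.75

pH = 5.75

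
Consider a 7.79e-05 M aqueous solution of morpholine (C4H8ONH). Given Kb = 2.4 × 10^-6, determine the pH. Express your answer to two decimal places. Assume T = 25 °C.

pH = 9.10

C4H8ONH + H2O ⇌ C4H8ONH2+ + OH-
From the ICE table, Kb = [OH-]²/(7.79e-05 − [OH-]) = 2.4 × 10^-6.
[OH-] is not negligible relative to C₀; solve [OH-]² + 2.4e-06·[OH-] − 1.87e-10 = 0.
[OH-] = (−Kb + √(Kb² + 4·Kb·C₀))/2 = 1.25 × 10^-5 M
pOH = 4.90, so pH = 14.00 − pOH = 9.10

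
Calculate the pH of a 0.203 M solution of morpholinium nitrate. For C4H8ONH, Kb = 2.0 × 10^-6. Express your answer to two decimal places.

pH = 4.50

C4H8ONH2+ is the conjugate acid of the weak base C4H8ONH.
Ka = Kw/Kb = 1.0×10^-14 / 2.0 × 10^-6 = 5.00 × 10^-9
Ka = x²/(0.203 − x) = 5.00 × 10^-9
Neglecting x in the denominator: x = √(5.00 × 10^-9 × 0.203) = 3.19 × 10^-5 M
Check: 0.016% ionized — well under 5%, approximation valid.
pH = −log(3.19 × 10^-5) = 4.50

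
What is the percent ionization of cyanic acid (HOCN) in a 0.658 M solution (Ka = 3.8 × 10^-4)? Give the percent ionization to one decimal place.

HOCN ⇌ OCN- + H+; let x = [H+] at equilibrium.
x ≈ √(Ka·C₀) = √(3.8 × 10^-4 × 0.658) = 1.58 × 10^-2 M
% ionization = x/C₀ × 100% = 1.58 × 10^-2/0.658 × 100% = 2.4%

2.4%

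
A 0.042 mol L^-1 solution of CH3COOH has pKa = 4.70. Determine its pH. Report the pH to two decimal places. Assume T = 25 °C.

CH3COOH ⇌ CH3COO- + H+
Ka = 10^(−4.70) = 2.00 × 10^-5
Ka = x²/(0.042 − x) = 2.00 × 10^-5
Since Ka ≪ C₀, x ≈ √(Ka·C₀) = 9.17 × 10^-4 M.
pH = −log(9.17 × 10^-4) = 3.04

pH = 3.04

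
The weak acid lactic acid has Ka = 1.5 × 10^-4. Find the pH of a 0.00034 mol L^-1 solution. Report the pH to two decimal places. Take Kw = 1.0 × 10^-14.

CH3CH(OH)COOH ⇌ CH3CH(OH)COO- + H+
Ka = x²/(0.00034 − x) = 1.5 × 10^-4
Here C₀/Ka ≈ 2.27, so the small-x approximation fails. Use the quadratic:
x = [−0.00015 + √(0.00015² + 2.04e-07)]/2 = 1.63 × 10^-4 M
pH = −log(1.63 × 10^-4) = 3.79

pH = 3.79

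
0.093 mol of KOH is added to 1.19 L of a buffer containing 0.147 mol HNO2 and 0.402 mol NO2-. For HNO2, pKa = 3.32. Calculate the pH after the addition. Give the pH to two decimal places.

After neutralization: n(HNO2) = 0.054 mol, n(NO2-) = 0.495 mol.
Henderson–Hasselbalch with mole ratio 0.495/0.054: pH = 3.32 + (+0.962)

pH = 4.28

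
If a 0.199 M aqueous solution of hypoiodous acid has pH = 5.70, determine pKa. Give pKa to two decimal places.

pKa = 10.70

[H+] = 10^(-5.70) = 2.00 × 10^-6 M
At equilibrium [HA] = 0.199 − 2.00 × 10^-6 = 1.99 × 10^-1 M
Ka = [H+][A-]/[HA] = (2.00 × 10^-6)² / 1.99 × 10^-1 = 2.01 × 10^-11
pKa = -log(2.01 × 10^-11) = 10.70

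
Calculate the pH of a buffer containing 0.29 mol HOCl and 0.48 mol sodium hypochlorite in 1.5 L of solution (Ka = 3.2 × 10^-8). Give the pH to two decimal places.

pKa = −log(3.2 × 10^-8) = 7.495
pH = pKa + log([A⁻]/[HA]) = 7.495 + log(0.48/0.29)
pH = 7.495 + (+0.219) = 7.71

pH = 7.71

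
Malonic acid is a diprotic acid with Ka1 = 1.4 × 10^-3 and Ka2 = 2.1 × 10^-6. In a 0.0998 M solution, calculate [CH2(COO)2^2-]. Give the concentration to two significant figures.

2.1 × 10^-6 M

First ionization gives [H+] ≈ [CH2(COOH)COO-] = 1.11 × 10^-2 M.
Second step: Ka2 = [H+][CH2(COO)2^2-]/[CH2(COOH)COO-] ≈ [CH2(COO)2^2-] (since [H+] ≈ [CH2(COOH)COO-]).
So [CH2(COO)2^2-] ≈ Ka2.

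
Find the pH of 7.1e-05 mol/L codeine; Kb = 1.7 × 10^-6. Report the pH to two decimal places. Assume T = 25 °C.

pH = 9.01

C18H21NO3 + H2O ⇌ C18H22NO3+ + OH-
Let x = [OH-] at equilibrium. Kb = x²/(7.1e-05 − x).
x is not negligible relative to C₀; solve x² + 1.7e-06·x − 1.21e-10 = 0.
x = [−1.7e-06 + √(1.7e-06² + 4.83e-10)]/2 = 1.02 × 10^-5 M
pOH = −log(1.02 × 10^-5) = 4.99; pH = 14.00 − 4.99 = 9.01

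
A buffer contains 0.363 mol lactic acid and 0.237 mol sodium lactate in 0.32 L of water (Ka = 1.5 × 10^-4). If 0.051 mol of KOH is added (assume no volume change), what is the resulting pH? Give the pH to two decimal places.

OH- converts CH3CH(OH)COOH to CH3CH(OH)COO-: CH3CH(OH)COOH → 0.312 mol, CH3CH(OH)COO- → 0.288 mol.
pKa = −log(1.5 × 10^-4) = 3.824
pH = pKa + log(n_CH3CH(OH)COO-/n_CH3CH(OH)COOH) = 3.824 + log(0.288/0.312) = 3.824 + (-0.035)

pH = 3.79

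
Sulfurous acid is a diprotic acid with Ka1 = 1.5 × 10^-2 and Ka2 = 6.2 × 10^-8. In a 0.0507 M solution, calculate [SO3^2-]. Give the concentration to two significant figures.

6.2 × 10^-8 M

First ionization gives [H+] ≈ [HSO3-] = 2.11 × 10^-2 M.
Second step: Ka2 = [H+][SO3^2-]/[HSO3-] ≈ [SO3^2-] (since [H+] ≈ [HSO3-]).
So [SO3^2-] ≈ Ka2.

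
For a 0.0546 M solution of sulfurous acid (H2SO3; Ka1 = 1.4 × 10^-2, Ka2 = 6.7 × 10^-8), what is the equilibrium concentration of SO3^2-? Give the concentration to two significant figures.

6.7 × 10^-8 M

First ionization gives [H+] ≈ [HSO3-] = 2.15 × 10^-2 M.
Second step: Ka2 = [H+][SO3^2-]/[HSO3-] ≈ [SO3^2-] (since [H+] ≈ [HSO3-]).
So [SO3^2-] ≈ Ka2.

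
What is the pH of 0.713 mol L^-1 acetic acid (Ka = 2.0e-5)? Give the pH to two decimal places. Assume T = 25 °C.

pH = 2.42

CH3COOH ⇌ CH3COO- + H+
From the ICE table, Ka = x²/(0.713 − x) = 2.0 × 10^-5.
Neglecting x in the denominator: x = √(2.0 × 10^-5 × 0.713) = 3.78 × 10^-3 M
(x/C₀ = 0.53% < 5%, so the approximation holds.)
pH = −log(3.78 × 10^-3) = 2.42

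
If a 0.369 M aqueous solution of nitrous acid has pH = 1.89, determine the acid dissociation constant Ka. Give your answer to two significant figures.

[H+] = 10^(-1.89) = 1.29 × 10^-2 M
At equilibrium [HA] = 0.369 − 1.29 × 10^-2 = 3.56 × 10^-1 M
Ka = [H+][A-]/[HA] = (1.29 × 10^-2)² / 3.56 × 10^-1 = 4.7 × 10^-4

Ka = 4.7 × 10^-4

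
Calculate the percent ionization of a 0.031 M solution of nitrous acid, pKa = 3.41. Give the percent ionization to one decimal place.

HNO2 ⇌ NO2- + H+; let x = [H+] at equilibrium.
Ka = 10^(−3.41) = 3.89 × 10^-4
Solve x² + 0.000389x − 1.21e-05 = 0 → x = 3.28 × 10^-3 M
% ionization = x/C₀ × 100% = 3.28 × 10^-3/0.031 × 100% = 10.6%

10.6%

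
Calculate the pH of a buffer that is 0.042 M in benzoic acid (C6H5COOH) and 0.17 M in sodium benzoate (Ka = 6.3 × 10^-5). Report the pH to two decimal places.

pKa = −log(6.3 × 10^-5) = 4.201
Henderson–Hasselbalch: pH = pKa + log([C6H5COO-]/[C6H5COOH]) = 4.201 + log(0.17/0.042)
pH = 4.201 + (+0.607) = 4.81

pH = 4.81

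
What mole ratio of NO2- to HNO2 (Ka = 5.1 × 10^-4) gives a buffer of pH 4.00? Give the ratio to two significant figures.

pKa = -log(5.1 × 10^-4) = 3.292
pH = pKa + log(r) ⇒ log(r) = 4.00 − 3.292 = +0.708
r = [NO2-]/[HNO2] = 10^(+0.708) = 5.11

ratio = 5.1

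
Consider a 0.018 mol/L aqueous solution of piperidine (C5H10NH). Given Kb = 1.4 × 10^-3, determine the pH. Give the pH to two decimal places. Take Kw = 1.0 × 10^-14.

pH = 11.64

C5H10NH + H2O ⇌ C5H10NH2+ + OH-
From the ICE table, Kb = x²/(0.018 − x) = 1.4 × 10^-3.
Here C₀/Kb ≈ 12.9, so the small-x approximation fails. Use the quadratic:
x = (−Kb + √(Kb² + 4·Kb·C₀))/2 = 4.37 × 10^-3 M
pOH = 2.36, so pH = 14.00 − pOH = 11.64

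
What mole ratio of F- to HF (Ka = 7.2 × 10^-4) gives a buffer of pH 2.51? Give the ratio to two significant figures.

pKa = -log(7.2 × 10^-4) = 3.143
pH = pKa + log(r) ⇒ log(r) = 2.51 − 3.143 = -0.633
r = [F-]/[HF] = 10^(-0.633) = 0.233

ratio = 0.23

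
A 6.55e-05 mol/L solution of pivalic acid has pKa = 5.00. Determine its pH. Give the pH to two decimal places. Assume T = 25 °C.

(CH3)3CCOOH ⇌ (CH3)3CCOO- + H+
Ka = 10^(−5.00) = 1.00 × 10^-5
Ka = x²/(6.55e-05 − x) = 1.00 × 10^-5
Here C₀/Ka ≈ 6.55, so the small-x approximation fails. Use the quadratic:
x = [−1e-05 + √(1e-05² + 2.62e-09)]/2 = 2.11 × 10^-5 M
pH = −log(2.11 × 10^-5) = 4.68

pH = 4.68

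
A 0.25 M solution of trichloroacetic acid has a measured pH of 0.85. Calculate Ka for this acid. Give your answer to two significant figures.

Ka = 1.8 × 10^-1

[H+] = 10^(-0.85) = 1.41 × 10^-1 M
At equilibrium [HA] = 0.25 − 1.41 × 10^-1 = 1.09 × 10^-1 M
Ka = [H+][A-]/[HA] = (1.41 × 10^-1)² / 1.09 × 10^-1 = 1.8 × 10^-1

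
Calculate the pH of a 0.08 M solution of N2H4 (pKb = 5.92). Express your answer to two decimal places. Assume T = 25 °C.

pH = 10.49

N2H4 + H2O ⇌ N2H5+ + OH-
Kb = 10^(−5.92) = 1.20 × 10^-6
Kb = x²/(0.08 − x) = 1.20 × 10^-6
Neglecting x in the denominator: x = √(1.20 × 10^-6 × 0.08) = 3.10 × 10^-4 M
Check: 0.39% ionized — well under 5%, approximation valid.
pOH = 3.51, so pH = 14.00 − pOH = 10.49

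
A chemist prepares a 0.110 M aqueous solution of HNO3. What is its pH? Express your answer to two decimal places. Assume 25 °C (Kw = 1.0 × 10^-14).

pH = 0.96

HNO3 is a strong acid and dissociates completely, so [H+] = 0.110 M.
pH = -log(0.11) = 0.96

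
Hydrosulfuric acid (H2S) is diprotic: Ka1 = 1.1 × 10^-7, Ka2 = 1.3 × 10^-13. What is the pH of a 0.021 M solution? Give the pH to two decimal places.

pH = 4.32

Ka1 ≫ Ka2, so treat the first dissociation as the only significant source of H+.
Ka1 = x²/(0.021 − x) = 1.1 × 10^-7
x ≈ √(1.1 × 10^-7 × 0.021) = 4.81 × 10^-5 M
pH = −log(4.81 × 10^-5) = 4.32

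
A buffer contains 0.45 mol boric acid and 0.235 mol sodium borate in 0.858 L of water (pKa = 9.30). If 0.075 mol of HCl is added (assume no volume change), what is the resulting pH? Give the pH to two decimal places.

Added H+ converts B(OH)4- to B(OH)3: B(OH)3 → 0.525 mol, B(OH)4- → 0.16 mol.
Henderson–Hasselbalch with mole ratio 0.16/0.525: pH = 9.30 + (-0.516)

pH = 8.78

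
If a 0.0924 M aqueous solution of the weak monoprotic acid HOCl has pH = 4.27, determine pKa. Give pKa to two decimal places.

[H+] = 10^(-4.27) = 5.37 × 10^-5 M
At equilibrium [HA] = 0.0924 − 5.37 × 10^-5 = 9.23 × 10^-2 M
Ka = [H+][A-]/[HA] = (5.37 × 10^-5)² / 9.23 × 10^-2 = 3.12 × 10^-8
pKa = -log(3.12 × 10^-8) = 7.51

pKa = 7.51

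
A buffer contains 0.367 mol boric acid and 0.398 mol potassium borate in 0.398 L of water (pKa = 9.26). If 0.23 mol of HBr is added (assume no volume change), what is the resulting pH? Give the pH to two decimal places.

Added H+ converts B(OH)4- to B(OH)3: B(OH)3 → 0.597 mol, B(OH)4- → 0.168 mol.
pH = pKa + log([A⁻]/[HA]) = 9.26 + log(0.168/0.597) = 9.26 -0.551

pH = 8.71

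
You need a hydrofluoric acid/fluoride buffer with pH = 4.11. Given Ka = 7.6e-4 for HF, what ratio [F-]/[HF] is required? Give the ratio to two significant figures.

ratio = 9.8

pKa = -log(7.6 × 10^-4) = 3.119
pH = pKa + log(r) ⇒ log(r) = 4.11 − 3.119 = +0.991
r = [F-]/[HF] = 10^(+0.991) = 9.79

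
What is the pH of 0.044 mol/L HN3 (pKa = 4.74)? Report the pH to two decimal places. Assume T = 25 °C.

HN3 ⇌ N3- + H+
Ka = 10^(−4.74) = 1.82 × 10^-5
Ka = [H+]²/(0.044 − [H+]) = 1.82 × 10^-5
Since Ka ≪ C₀, [H+] ≈ √(Ka·C₀) = 8.95 × 10^-4 M.
([H+]/C₀ = 2% < 5%, so the approximation holds.)
pH = −log(8.95 × 10^-4) = 3.05

pH = 3.05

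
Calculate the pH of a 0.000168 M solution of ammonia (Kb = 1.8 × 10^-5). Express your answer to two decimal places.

NH3 + H2O ⇌ NH4+ + OH-
Kb = [OH-]²/(0.000168 − [OH-]) = 1.8 × 10^-5
The 5% rule fails; solving [OH-]² + Kb·[OH-] − Kb·C₀ = 0 exactly:
[OH-] = [−1.8e-05 + √(1.8e-05² + 1.21e-08)]/2 = 4.67 × 10^-5 M
pOH = 4.33, so pH = 14.00 − pOH = 9.67

pH = 9.67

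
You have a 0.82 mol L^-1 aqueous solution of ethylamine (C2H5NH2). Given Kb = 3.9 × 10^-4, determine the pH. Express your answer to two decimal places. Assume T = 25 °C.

pH = 12.25

C2H5NH2 + H2O ⇌ C2H5NH3+ + OH-
From the ICE table, Kb = [OH-]²/(0.82 − [OH-]) = 3.9 × 10^-4.
Assume [OH-] ≪ 0.82: [OH-] ≈ √(3.9 × 10^-4 × 0.82) = 1.79 × 10^-2 M
pOH = −log(1.79 × 10^-2) = 1.75; pH = 14.00 − 1.75 = 12.25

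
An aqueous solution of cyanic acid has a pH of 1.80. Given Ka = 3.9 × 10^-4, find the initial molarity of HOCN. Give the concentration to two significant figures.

[H+] = 10^(-1.80) = 1.58 × 10^-2 M = x
Ka = x²/(C₀ − x) ⇒ C₀ = x + x²/Ka
C₀ = 1.58 × 10^-2 + (1.58 × 10^-2)²/(3.9 × 10^-4) = 6.56 × 10^-1 M

C₀ = 6.6 × 10^-1 M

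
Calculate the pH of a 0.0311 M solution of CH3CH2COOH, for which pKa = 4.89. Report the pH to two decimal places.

pH = 3.20

CH3CH2COOH ⇌ CH3CH2COO- + H+
Ka = 10^(−4.89) = 1.29 × 10^-5
Ka = [H+]²/(0.0311 − [H+]) = 1.29 × 10^-5
Neglecting [H+] in the denominator: [H+] = √(1.29 × 10^-5 × 0.0311) = 6.33 × 10^-4 M
([H+]/C₀ = 2% < 5%, so the approximation holds.)
pH = −log(6.33 × 10^-4) = 3.20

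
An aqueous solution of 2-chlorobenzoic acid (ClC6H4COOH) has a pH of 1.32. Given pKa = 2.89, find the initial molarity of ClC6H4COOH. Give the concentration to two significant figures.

C₀ = 1.8 M

[H+] = 10^(-1.32) = 4.79 × 10^-2 M = x
Ka = 10^(−2.89) = 1.29 × 10^-3
Ka = x²/(C₀ − x) ⇒ C₀ = x + x²/Ka
C₀ = 4.79 × 10^-2 + (4.79 × 10^-2)²/(1.29 × 10^-3) = 1.83 M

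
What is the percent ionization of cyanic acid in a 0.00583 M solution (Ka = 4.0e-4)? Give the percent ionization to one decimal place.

HOCN ⇌ OCN- + H+; let x = [H+] at equilibrium.
Solve x² + 0.0004x − 2.33e-06 = 0 → x = 1.34 × 10^-3 M
Fraction ionized = 1.34 × 10^-3 / 0.00583 = 0.2298 → 23.0%

23.0%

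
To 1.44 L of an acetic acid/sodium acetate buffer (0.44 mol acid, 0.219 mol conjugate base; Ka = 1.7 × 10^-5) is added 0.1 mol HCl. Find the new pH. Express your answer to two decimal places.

Added H+ converts CH3COO- to CH3COOH: CH3COOH → 0.54 mol, CH3COO- → 0.119 mol.
pKa = −log(1.7 × 10^-5) = 4.770
pH = pKa + log(n_CH3COO-/n_CH3COOH) = 4.770 + log(0.119/0.54) = 4.770 + (-0.657)

pH = 4.11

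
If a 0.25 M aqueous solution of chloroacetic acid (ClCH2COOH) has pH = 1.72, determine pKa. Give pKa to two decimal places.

pKa = 2.80

[H+] = 10^(-1.72) = 1.91 × 10^-2 M
At equilibrium [HA] = 0.25 − 1.91 × 10^-2 = 2.31 × 10^-1 M
Ka = [H+][A-]/[HA] = (1.91 × 10^-2)² / 2.31 × 10^-1 = 1.58 × 10^-3
pKa = -log(1.58 × 10^-3) = 2.80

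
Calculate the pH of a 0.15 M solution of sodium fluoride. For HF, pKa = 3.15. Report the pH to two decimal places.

pH = 8.16

F- is the conjugate base of the weak acid HF.
Ka = 10^(−3.15) = 7.08 × 10^-4
Kb = Kw/Ka = 1.0×10^-14 / 7.08 × 10^-4 = 1.41 × 10^-11
Kb = x²/(0.15 − x) = 1.41 × 10^-11
Assume x ≪ 0.15: x ≈ √(1.41 × 10^-11 × 0.15) = 1.45 × 10^-6 M
pOH = 5.84, so pH = 14.00 − pOH = 8.16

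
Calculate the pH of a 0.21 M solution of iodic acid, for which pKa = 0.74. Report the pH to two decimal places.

pH = 0.90

HIO3 ⇌ IO3- + H+
Ka = 10^(−0.74) = 1.82 × 10^-1
From the ICE table, Ka = [H+]²/(0.21 − [H+]) = 1.82 × 10^-1.
[H+] is not negligible relative to C₀; solve [H+]² + 0.182·[H+] − 0.0382 = 0.
[H+] = (−Ka + √(Ka² + 4·Ka·C₀))/2 = 1.25 × 10^-1 M
pH = −log(1.25 × 10^-1) = 0.90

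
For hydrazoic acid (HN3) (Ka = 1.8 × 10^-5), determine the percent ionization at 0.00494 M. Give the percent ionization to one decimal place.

HN3 ⇌ N3- + H+; let x = [H+] at equilibrium.
Ka = x²/(C₀ − x); solving the quadratic gives x = 2.89 × 10^-4 M.
Fraction ionized = 2.89 × 10^-4 / 0.00494 = 0.0585 → 5.9%

5.9%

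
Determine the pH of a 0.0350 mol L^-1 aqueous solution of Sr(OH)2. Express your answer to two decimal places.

pH = 12.85

Sr(OH)2 is a strong base (each formula unit releases 2 OH-); [OH-] = 0.07 M.
pOH = -log(0.07) = 1.15
pH = 14.00 - 1.15 = 12.85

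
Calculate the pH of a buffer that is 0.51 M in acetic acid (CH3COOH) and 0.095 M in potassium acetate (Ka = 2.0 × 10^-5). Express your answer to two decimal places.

pKa = −log(2.0 × 10^-5) = 4.699
pH = pKa + log([A⁻]/[HA]) = 4.699 + log(0.095/0.51)
pH = 4.699 + (-0.730) = 3.97

pH = 3.97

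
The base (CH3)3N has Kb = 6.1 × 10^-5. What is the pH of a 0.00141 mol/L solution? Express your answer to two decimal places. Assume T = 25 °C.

pH = 10.42

(CH3)3N + H2O ⇌ (CH3)3NH+ + OH-
Kb = [OH-]²/(0.00141 − [OH-]) = 6.1 × 10^-5
The 5% rule fails; solving [OH-]² + Kb·[OH-] − Kb·C₀ = 0 exactly:
[OH-] = (−Kb + √(Kb² + 4·Kb·C₀))/2 = 2.64 × 10^-4 M
pOH = −log(2.64 × 10^-4) = 3.58; pH = 14.00 − 3.58 = 10.42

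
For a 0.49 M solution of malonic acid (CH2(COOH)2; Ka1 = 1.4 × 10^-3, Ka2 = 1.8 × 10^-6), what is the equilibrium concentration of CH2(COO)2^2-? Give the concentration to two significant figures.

First ionization gives [H+] ≈ [CH2(COOH)COO-] = 2.55 × 10^-2 M.
Second step: Ka2 = [H+][CH2(COO)2^2-]/[CH2(COOH)COO-] ≈ [CH2(COO)2^2-] (since [H+] ≈ [CH2(COOH)COO-]).
So [CH2(COO)2^2-] ≈ Ka2.

1.8 × 10^-6 M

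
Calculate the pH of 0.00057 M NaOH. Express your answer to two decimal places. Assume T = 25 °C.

NaOH is a strong base; [OH-] = 0.00057 M.
pOH = -log(0.00057) = 3.24
pH = 14.00 - 3.24 = 10.76

pH = 10.76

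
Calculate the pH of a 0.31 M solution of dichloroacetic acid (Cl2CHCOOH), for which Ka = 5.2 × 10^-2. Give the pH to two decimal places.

Cl2CHCOOH ⇌ Cl2CHCOO- + H+
From the ICE table, Ka = x²/(0.31 − x) = 5.2 × 10^-2.
The 5% rule fails; solving x² + Ka·x − Ka·C₀ = 0 exactly:
x = (−Ka + √(Ka² + 4·Ka·C₀))/2 = 1.04 × 10^-1 M
pH = −log(1.04 × 10^-1) = 0.98

pH = 0.98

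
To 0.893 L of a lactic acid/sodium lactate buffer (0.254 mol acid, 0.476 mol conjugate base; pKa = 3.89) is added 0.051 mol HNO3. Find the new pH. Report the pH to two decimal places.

Added H+ converts CH3CH(OH)COO- to CH3CH(OH)COOH: CH3CH(OH)COOH → 0.305 mol, CH3CH(OH)COO- → 0.425 mol.
Henderson–Hasselbalch with mole ratio 0.425/0.305: pH = 3.89 + (+0.144)

pH = 4.03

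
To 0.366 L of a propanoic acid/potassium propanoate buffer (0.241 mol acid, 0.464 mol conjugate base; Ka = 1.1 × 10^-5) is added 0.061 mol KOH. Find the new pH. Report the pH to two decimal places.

OH- converts CH3CH2COOH to CH3CH2COO-: CH3CH2COOH → 0.18 mol, CH3CH2COO- → 0.525 mol.
pKa = −log(1.1 × 10^-5) = 4.959
Henderson–Hasselbalch with mole ratio 0.525/0.18: pH = 4.959 + (+0.465)

pH = 5.42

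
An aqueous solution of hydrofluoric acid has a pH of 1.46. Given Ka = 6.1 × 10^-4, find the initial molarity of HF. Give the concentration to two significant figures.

C₀ = 2.0 M

[H+] = 10^(-1.46) = 3.47 × 10^-2 M = x
Ka = x²/(C₀ − x) ⇒ C₀ = x + x²/Ka
C₀ = 3.47 × 10^-2 + (3.47 × 10^-2)²/(6.1 × 10^-4) = 2.01 M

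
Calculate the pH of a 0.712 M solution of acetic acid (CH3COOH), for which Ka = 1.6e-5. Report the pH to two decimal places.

CH3COOH ⇌ CH3COO- + H+
Let x = [H+] at equilibrium. Ka = x²/(0.712 − x).
Assume x ≪ 0.712: x ≈ √(1.6 × 10^-5 × 0.712) = 3.38 × 10^-3 M
Check: 0.47% ionized — well under 5%, approximation valid.
pH = −log[H+] = −log(3.38 × 10^-3) = 2.47

pH = 2.47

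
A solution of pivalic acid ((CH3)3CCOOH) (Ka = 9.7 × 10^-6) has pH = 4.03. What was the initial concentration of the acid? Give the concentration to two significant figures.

[H+] = 10^(-4.03) = 9.33 × 10^-5 M = x
Ka = x²/(C₀ − x) ⇒ C₀ = x + x²/Ka
C₀ = 9.33 × 10^-5 + (9.33 × 10^-5)²/(9.7 × 10^-6) = 9.91 × 10^-4 M

C₀ = 9.9 × 10^-4 M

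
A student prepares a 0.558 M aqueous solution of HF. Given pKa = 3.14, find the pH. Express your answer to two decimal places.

pH = 1.70

HF ⇌ F- + H+
Ka = 10^(−3.14) = 7.24 × 10^-4
Let x = [H+] at equilibrium. Ka = x²/(0.558 − x).
Assume x ≪ 0.558: x ≈ √(7.24 × 10^-4 × 0.558) = 2.01 × 10^-2 M
Check: 3.6% ionized — well under 5%, approximation valid.
pH = −log(2.01 × 10^-2) = 1.70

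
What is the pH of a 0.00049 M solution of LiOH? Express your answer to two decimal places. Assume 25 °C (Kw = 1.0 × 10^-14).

LiOH is a strong base; [OH-] = 0.00049 M.
pOH = -log(0.00049) = 3.31
pH = 14.00 - 3.31 = 10.69

pH = 10.69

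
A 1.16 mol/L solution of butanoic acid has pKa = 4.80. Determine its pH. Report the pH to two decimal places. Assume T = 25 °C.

pH = 2.37

CH3(CH2)2COOH ⇌ CH3(CH2)2COO- + H+
Ka = 10^(−4.80) = 1.58 × 10^-5
From the ICE table, Ka = [H+]²/(1.16 − [H+]) = 1.58 × 10^-5.
Neglecting [H+] in the denominator: [H+] = √(1.58 × 10^-5 × 1.16) = 4.28 × 10^-3 M
([H+]/C₀ = 0.37% < 5%, so the approximation holds.)
pH = −log[H+] = −log(4.28 × 10^-3) = 2.37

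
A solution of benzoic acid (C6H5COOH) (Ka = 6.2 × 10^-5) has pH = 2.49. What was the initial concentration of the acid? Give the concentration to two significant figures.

C₀ = 1.7 × 10^-1 M

[H+] = 10^(-2.49) = 3.24 × 10^-3 M = x
Ka = x²/(C₀ − x) ⇒ C₀ = x + x²/Ka
C₀ = 3.24 × 10^-3 + (3.24 × 10^-3)²/(6.2 × 10^-5) = 1.73 × 10^-1 M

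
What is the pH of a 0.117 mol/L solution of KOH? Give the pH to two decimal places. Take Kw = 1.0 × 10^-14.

pH = 13.07

KOH is a strong base; [OH-] = 0.117 M.
pOH = -log(0.117) = 0.93
pH = 14.00 - 0.93 = 13.07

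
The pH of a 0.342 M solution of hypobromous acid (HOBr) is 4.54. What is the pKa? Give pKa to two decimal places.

[H+] = 10^(-4.54) = 2.88 × 10^-5 M
At equilibrium [HA] = 0.342 − 2.88 × 10^-5 = 3.42 × 10^-1 M
Ka = [H+][A-]/[HA] = (2.88 × 10^-5)² / 3.42 × 10^-1 = 2.43 × 10^-9
pKa = -log(2.43 × 10^-9) = 8.61

pKa = 8.61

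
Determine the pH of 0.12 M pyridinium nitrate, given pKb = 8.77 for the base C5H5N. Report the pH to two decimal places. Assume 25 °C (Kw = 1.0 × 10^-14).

C5H5NH+ is the conjugate acid of the weak base C5H5N.
Kb = 10^(−8.77) = 1.70 × 10^-9
Ka = Kw/Kb = 1.0×10^-14 / 1.70 × 10^-9 = 5.88 × 10^-6
From the ICE table, Ka = x²/(0.12 − x) = 5.88 × 10^-6.
Assume x ≪ 0.12: x ≈ √(5.88 × 10^-6 × 0.12) = 8.40 × 10^-4 M
(x/C₀ = 0.7% < 5%, so the approximation holds.)
pH = −log[H+] = −log(8.40 × 10^-4) = 3.08

pH = 3.08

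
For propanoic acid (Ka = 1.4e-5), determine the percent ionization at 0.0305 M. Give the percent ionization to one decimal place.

2.1%

CH3CH2COOH ⇌ CH3CH2COO- + H+; let x = [H+] at equilibrium.
x ≈ √(Ka·C₀) = √(1.4 × 10^-5 × 0.0305) = 6.53 × 10^-4 M
Fraction ionized = 6.53 × 10^-4 / 0.0305 = 0.0214 → 2.1%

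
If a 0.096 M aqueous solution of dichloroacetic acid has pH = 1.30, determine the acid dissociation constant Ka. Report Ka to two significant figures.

Ka = 5.5 × 10^-2

[H+] = 10^(-1.30) = 5.01 × 10^-2 M
At equilibrium [HA] = 0.096 − 5.01 × 10^-2 = 4.59 × 10^-2 M
Ka = [H+][A-]/[HA] = (5.01 × 10^-2)² / 4.59 × 10^-2 = 5.5 × 10^-2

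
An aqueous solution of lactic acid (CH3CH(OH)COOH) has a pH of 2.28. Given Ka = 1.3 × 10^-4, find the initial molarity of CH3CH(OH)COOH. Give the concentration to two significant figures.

[H+] = 10^(-2.28) = 5.25 × 10^-3 M = x
Ka = x²/(C₀ − x) ⇒ C₀ = x + x²/Ka
C₀ = 5.25 × 10^-3 + (5.25 × 10^-3)²/(1.3 × 10^-4) = 2.17 × 10^-1 M

C₀ = 2.2 × 10^-1 M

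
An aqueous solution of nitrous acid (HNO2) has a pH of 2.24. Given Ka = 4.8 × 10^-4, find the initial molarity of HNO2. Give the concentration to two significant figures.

[H+] = 10^(-2.24) = 5.75 × 10^-3 M = x
Ka = x²/(C₀ − x) ⇒ C₀ = x + x²/Ka
C₀ = 5.75 × 10^-3 + (5.75 × 10^-3)²/(4.8 × 10^-4) = 7.46 × 10^-2 M

C₀ = 7.5 × 10^-2 M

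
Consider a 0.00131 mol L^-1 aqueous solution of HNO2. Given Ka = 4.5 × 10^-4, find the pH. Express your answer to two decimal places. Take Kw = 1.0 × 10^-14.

HNO2 ⇌ NO2- + H+
Let x = [H+] at equilibrium. Ka = x²/(0.00131 − x).
The 5% rule fails; solving x² + Ka·x − Ka·C₀ = 0 exactly:
x = [−0.00045 + √(0.00045² + 2.36e-06)]/2 = 5.75 × 10^-4 M
pH = −log[H+] = −log(5.75 × 10^-4) = 3.24

pH = 3.24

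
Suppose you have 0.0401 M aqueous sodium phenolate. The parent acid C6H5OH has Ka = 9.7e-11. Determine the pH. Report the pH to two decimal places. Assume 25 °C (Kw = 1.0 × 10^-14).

pH = 11.30

C6H5O- is the conjugate base of the weak acid C6H5OH.
Kb = Kw/Ka = 1.0×10^-14 / 9.7 × 10^-11 = 1.03 × 10^-4
From the ICE table, Kb = x²/(0.0401 − x) = 1.03 × 10^-4.
Here C₀/Kb ≈ 389, so the small-x approximation fails. Use the quadratic:
x = (−Kb + √(Kb² + 4·Kb·C₀))/2 = 1.98 × 10^-3 M
pOH = 2.70, so pH = 14.00 − pOH = 11.30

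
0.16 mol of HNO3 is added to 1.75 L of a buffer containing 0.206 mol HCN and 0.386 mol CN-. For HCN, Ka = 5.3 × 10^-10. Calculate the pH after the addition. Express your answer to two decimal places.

pH = 9.07

Added H+ converts CN- to HCN: HCN → 0.366 mol, CN- → 0.226 mol.
pKa = −log(5.3 × 10^-10) = 9.276
Henderson–Hasselbalch with mole ratio 0.226/0.366: pH = 9.276 + (-0.209)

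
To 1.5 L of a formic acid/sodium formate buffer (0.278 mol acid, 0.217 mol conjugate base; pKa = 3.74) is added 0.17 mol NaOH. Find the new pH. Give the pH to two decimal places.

pH = 4.29

OH- converts HCOOH to HCOO-: HCOOH → 0.108 mol, HCOO- → 0.387 mol.
Henderson–Hasselbalch with mole ratio 0.387/0.108: pH = 3.74 + (+0.554)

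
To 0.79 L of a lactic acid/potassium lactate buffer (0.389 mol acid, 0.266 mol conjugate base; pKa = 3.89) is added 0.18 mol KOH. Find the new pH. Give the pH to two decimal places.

OH- converts CH3CH(OH)COOH to CH3CH(OH)COO-: CH3CH(OH)COOH → 0.209 mol, CH3CH(OH)COO- → 0.446 mol.
pH = pKa + log([A⁻]/[HA]) = 3.89 + log(0.446/0.209) = 3.89 +0.329

pH = 4.22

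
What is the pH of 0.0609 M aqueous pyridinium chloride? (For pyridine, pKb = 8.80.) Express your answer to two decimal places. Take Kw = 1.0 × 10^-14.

C5H5NH+ is the conjugate acid of the weak base C5H5N.
Kb = 10^(−8.80) = 1.58 × 10^-9
Ka = Kw/Kb = 1.0×10^-14 / 1.58 × 10^-9 = 6.33 × 10^-6
Let x = [H+] at equilibrium. Ka = x²/(0.0609 − x).
Since Ka ≪ C₀, x ≈ √(Ka·C₀) = 6.21 × 10^-4 M.
(x/C₀ = 1% < 5%, so the approximation holds.)
pH = −log[H+] = −log(6.21 × 10^-4) = 3.21

pH = 3.21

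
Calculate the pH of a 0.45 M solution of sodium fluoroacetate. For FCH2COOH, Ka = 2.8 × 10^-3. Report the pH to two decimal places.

FCH2COO- is the conjugate base of the weak acid FCH2COOH.
Kb = Kw/Ka = 1.0×10^-14 / 2.8 × 10^-3 = 3.57 × 10^-12
From the ICE table, Kb = [OH-]²/(0.45 − [OH-]) = 3.57 × 10^-12.
Since Kb ≪ C₀, [OH-] ≈ √(Kb·C₀) = 1.27 × 10^-6 M.
Check: 0.00028% ionized — well under 5%, approximation valid.
pOH = −log(1.27 × 10^-6) = 5.90; pH = 14.00 − 5.90 = 8.10

pH = 8.10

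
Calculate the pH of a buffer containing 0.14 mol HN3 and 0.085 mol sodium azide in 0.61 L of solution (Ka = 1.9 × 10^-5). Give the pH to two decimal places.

pH = 4.50

pKa = −log(1.9 × 10^-5) = 4.721
Henderson–Hasselbalch: pH = pKa + log([N3-]/[HN3]) = 4.721 + log(0.085/0.14)
pH = 4.721 + (-0.217) = 4.50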